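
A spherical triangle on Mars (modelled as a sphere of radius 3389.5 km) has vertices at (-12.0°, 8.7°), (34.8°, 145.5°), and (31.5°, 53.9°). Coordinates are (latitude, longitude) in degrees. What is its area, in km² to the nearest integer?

Side lengths (central angles): a = 1.2884, b = 1.0712, c = 2.3520 rad; semiperimeter s = 2.3558.
By l'Huilier's theorem, tan(E/4) = √[tan(s/2) tan((s−a)/2) tan((s−b)/2) tan((s−c)/2)], giving spherical excess E = 0.1800 rad.
Area = E·R² = 0.1800 × (3389.5)² ≈ 2067608 km².

2067608 km²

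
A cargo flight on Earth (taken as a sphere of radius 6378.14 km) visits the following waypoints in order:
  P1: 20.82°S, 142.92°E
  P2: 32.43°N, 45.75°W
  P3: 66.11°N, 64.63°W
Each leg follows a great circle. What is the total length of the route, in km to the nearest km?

22441 km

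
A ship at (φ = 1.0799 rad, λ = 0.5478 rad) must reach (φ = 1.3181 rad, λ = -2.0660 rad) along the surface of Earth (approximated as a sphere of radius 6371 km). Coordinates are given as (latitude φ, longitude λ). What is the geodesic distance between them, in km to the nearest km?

In radians: φ₁ = 1.0799, φ₂ = 1.3181, Δλ = -149.760° = -2.6138 rad.
Haversine: a = sin²(Δφ/2) + cos φ₁ cos φ₂ sin²(Δλ/2) = 0.0141 + (0.4714)(0.2500)(0.9320) = 0.12396.
Central angle c = 2·arcsin(√a) = 0.71958 rad.
Distance = R·c = 6371 × 0.7196 ≈ 4584 km.

4584 km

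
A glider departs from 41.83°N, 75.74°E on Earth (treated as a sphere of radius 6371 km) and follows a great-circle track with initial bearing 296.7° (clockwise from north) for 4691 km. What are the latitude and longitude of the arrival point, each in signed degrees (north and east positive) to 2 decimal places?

45.97°, 16.06°

Angular distance δ = d/R = 4691/6371 = 0.73631 rad; initial bearing θ = 5.1784 rad.
sin φ₂ = sin φ₁ cos δ + cos φ₁ sin δ cos θ = (0.6669)(0.7410) + (0.7451)(0.6716)(0.4493) = 0.7190, so φ₂ = 45.97°.
Δλ = atan2(sin θ sin δ cos φ₁, cos δ − sin φ₁ sin φ₂) = atan2(-0.4470, 0.2614) = -59.680°.
λ₂ = 75.740° − 59.680° = 16.06°.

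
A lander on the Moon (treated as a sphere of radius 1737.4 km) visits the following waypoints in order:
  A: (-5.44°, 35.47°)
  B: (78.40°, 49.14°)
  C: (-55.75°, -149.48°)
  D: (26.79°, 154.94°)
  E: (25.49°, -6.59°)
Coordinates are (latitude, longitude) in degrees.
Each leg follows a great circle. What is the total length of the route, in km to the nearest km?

13964 km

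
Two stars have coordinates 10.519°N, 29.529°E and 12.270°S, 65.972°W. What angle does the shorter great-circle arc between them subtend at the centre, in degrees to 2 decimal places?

With latitudes φ₁ = 10.519°, φ₂ = -12.270° and longitude difference Δλ = -95.501°:
Haversine: a = sin²(Δφ/2) + cos φ₁ cos φ₂ sin²(Δλ/2) = 0.0390 + (0.9832)(0.9772)(0.5479) = 0.56545.
Central angle c = 2·arcsin(√a) = 1.70207 rad.
So the angular separation is 97.52°.

97.52°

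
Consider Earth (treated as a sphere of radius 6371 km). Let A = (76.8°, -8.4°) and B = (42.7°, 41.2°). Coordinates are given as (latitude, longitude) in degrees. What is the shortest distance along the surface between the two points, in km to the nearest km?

4418 km

Let φ₁ = 1.3404 rad, φ₂ = 0.7453 rad, and Δλ = 0.8657 rad.
cos c = sin φ₁ sin φ₂ + cos φ₁ cos φ₂ cos Δλ = (0.9736)(0.6782) + (0.2284)(0.7349)(0.6481) = 0.76901,
so c = arccos(0.76901) = 0.69351 rad.
Distance = R·c = 6371 × 0.6935 ≈ 4418 km.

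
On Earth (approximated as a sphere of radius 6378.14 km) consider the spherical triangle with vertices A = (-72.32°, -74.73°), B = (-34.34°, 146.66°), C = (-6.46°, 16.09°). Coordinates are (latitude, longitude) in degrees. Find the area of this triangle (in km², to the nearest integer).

Side lengths (central angles): a = 2.0602, b = 1.4677, c = 1.2139 rad; semiperimeter s = 2.3710.
By l'Huilier's theorem, tan(E/4) = √[tan(s/2) tan((s−a)/2) tan((s−b)/2) tan((s−c)/2)], giving spherical excess E = 1.3458 rad.
Area = E·R² = 1.3458 × (6378.14)² ≈ 54746783 km².

54746783 km²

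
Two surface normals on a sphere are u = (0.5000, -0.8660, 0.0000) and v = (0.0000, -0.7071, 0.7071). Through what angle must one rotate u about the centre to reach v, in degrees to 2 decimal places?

u·v = 0.6123; |u| = 1.0000, |v| = 1.0000.
cos θ = (u·v)/(|u||v|) = 0.6124, so θ = 52.24°.

52.24°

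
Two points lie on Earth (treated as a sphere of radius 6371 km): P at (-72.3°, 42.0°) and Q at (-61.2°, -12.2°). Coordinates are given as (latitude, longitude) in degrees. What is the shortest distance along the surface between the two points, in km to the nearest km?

2558 km

In radians: φ₁ = -1.2619, φ₂ = -1.0681, Δλ = -54.200° = -0.9460 rad.
cos c = sin φ₁ sin φ₂ + cos φ₁ cos φ₂ cos Δλ = (-0.9527)(-0.8763) + (0.3040)(0.4818)(0.5850) = 0.92050,
so c = arccos(0.92050) = 0.40143 rad.
Distance = R·c = 6371 × 0.4014 ≈ 2558 km.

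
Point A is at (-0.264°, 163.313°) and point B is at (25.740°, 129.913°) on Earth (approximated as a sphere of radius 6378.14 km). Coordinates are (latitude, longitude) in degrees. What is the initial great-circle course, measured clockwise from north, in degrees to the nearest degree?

With φ₁ = -0.0046, φ₂ = 0.4492, Δλ = -0.5829 rad, the forward-azimuth formula gives
θ = atan2( sin Δλ cos φ₂ , cos φ₁ sin φ₂ − sin φ₁ cos φ₂ cos Δλ ) = atan2(-0.4959, 0.4377) = -48.56°.
Adding 360° brings this into [0°, 360°): 311°.

311°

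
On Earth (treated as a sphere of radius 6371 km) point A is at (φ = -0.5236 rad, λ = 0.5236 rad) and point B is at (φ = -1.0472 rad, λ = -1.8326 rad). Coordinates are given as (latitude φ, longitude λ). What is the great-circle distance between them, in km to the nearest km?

Let φ₁ = -0.5236 rad, φ₂ = -1.0472 rad, and Δλ = -2.3562 rad.
cos c = sin φ₁ sin φ₂ + cos φ₁ cos φ₂ cos Δλ = (-0.5000)(-0.8660) + (0.8660)(0.5000)(-0.7071) = 0.12683,
so c = arccos(0.12683) = 1.44363 rad.
Distance = R·c = 6371 × 1.4436 ≈ 9197 km.

9197 km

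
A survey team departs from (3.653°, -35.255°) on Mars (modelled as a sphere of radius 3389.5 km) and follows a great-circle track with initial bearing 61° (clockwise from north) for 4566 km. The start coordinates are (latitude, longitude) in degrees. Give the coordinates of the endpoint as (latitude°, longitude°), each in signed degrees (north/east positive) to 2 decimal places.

Angular distance δ = d/R = 4566/3389.5 = 1.34710 rad; initial bearing θ = 1.0647 rad.
sin φ₂ = sin φ₁ cos δ + cos φ₁ sin δ cos θ = (0.0637)(0.2218) + (0.9980)(0.9751)(0.4848) = 0.4859, so φ₂ = 29.07°.
Δλ = atan2(sin θ sin δ cos φ₁, cos δ − sin φ₁ sin φ₂) = atan2(0.8511, 0.1909) = 77.359°.
λ₂ = -35.255° + 77.359° = 42.10°.

29.07°, 42.10°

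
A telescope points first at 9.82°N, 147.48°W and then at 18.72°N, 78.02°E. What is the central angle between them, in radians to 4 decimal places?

Let φ₁ = 0.1714 rad, φ₂ = 0.3267 rad, and Δλ = -2.3475 rad.
cos c = sin φ₁ sin φ₂ + cos φ₁ cos φ₂ cos Δλ = (0.1706)(0.3209) + (0.9853)(0.9471)(-0.7009) = -0.59937,
so c = arccos(-0.59937) = 2.21350 rad.
So the angular separation is 2.2135 rad.

2.2135 rad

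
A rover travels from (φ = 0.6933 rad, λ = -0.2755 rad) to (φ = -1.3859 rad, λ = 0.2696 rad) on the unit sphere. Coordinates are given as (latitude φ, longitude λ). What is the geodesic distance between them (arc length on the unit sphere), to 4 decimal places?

Let φ₁ = 0.6933 rad, φ₂ = -1.3859 rad, and Δλ = 0.5451 rad.
cos c = sin φ₁ sin φ₂ + cos φ₁ cos φ₂ cos Δλ = (0.6391)(-0.9830) + (0.7691)(0.1838)(0.8551) = -0.50728,
so c = arccos(-0.50728) = 2.10282 rad.
On the unit sphere the arc length equals the central angle: 2.1028.

2.1028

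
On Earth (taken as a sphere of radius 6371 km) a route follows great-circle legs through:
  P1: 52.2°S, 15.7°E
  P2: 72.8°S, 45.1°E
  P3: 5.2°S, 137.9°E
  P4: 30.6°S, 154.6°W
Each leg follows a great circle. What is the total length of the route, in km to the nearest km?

Leg P1→P2: central angle 0.4209 rad, distance 2681.6 km.
Leg P2→P3: central angle 1.4985 rad, distance 9547.2 km.
Leg P3→P4: central angle 1.1873 rad, distance 7564.2 km.
Total: 2681.6 + 9547.2 + 7564.2 ≈ 19793 km.

19793 km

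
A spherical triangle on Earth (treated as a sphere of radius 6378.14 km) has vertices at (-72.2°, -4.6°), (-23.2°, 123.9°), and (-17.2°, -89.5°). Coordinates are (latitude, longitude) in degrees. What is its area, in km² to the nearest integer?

50661770 km²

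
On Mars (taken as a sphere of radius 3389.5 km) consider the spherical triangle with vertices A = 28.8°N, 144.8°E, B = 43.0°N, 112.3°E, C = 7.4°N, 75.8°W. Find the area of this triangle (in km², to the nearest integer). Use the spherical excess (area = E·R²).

Side lengths (central angles): a = 2.2526, b = 2.2115, c = 0.5175 rad; semiperimeter s = 2.4908.
By l'Huilier's theorem, tan(E/4) = √[tan(s/2) tan((s−a)/2) tan((s−b)/2) tan((s−c)/2)], giving spherical excess E = 1.0720 rad.
Area = E·R² = 1.0720 × (3389.5)² ≈ 12315341 km².

12315341 km²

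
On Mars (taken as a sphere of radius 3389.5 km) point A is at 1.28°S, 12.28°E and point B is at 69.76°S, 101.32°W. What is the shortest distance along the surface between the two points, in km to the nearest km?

5723 km

Let φ₁ = -0.0223 rad, φ₂ = -1.2175 rad, and Δλ = -1.9827 rad.
Haversine: a = sin²(Δφ/2) + cos φ₁ cos φ₂ sin²(Δλ/2) = 0.3166 + (0.9998)(0.3460)(0.7002) = 0.55875.
Central angle c = 2·arcsin(√a) = 1.68858 rad.
Distance = R·c = 3389.5 × 1.6886 ≈ 5723 km.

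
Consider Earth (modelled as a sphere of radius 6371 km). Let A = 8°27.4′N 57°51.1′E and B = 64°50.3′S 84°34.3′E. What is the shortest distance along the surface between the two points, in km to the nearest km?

Let φ₁ = 0.1476 rad, φ₂ = -1.1316 rad, and Δλ = 0.4664 rad.
cos c = sin φ₁ sin φ₂ + cos φ₁ cos φ₂ cos Δλ = (0.1471)(-0.9051) + (0.9891)(0.4252)(0.8932) = 0.24254,
so c = arccos(0.24254) = 1.32582 rad.
Distance = R·c = 6371 × 1.3258 ≈ 8447 km.

8447 km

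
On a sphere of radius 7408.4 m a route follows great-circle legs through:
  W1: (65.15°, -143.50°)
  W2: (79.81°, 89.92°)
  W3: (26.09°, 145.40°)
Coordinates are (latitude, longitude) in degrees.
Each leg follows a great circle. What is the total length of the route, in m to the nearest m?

Leg W1→W2: central angle 0.5571 rad, distance 4127.2 m.
Leg W2→W3: central angle 1.0206 rad, distance 7560.7 m.
Total: 4127.2 + 7560.7 ≈ 11688 m.

11688 m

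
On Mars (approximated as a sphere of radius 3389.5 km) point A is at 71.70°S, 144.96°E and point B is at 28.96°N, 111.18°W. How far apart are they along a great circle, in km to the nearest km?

With latitudes φ₁ = -71.700°, φ₂ = 28.960° and longitude difference Δλ = 103.860°:
cos c = sin φ₁ sin φ₂ + cos φ₁ cos φ₂ cos Δλ = (-0.9494)(0.4842) + (0.3140)(0.8750)(-0.2396) = -0.52552,
so c = arccos(-0.52552) = 2.12413 rad.
Distance = R·c = 3389.5 × 2.1241 ≈ 7200 km.

7200 km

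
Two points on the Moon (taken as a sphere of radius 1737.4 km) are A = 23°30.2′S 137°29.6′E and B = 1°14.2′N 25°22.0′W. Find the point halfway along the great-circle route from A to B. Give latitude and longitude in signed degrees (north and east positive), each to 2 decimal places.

Central angle δ = 2.6567 rad. Interpolating on the sphere with fraction f = 0.5:
P = [sin((1−f)δ)·A + sin(fδ)·B] / sin δ = 2.0825·A + 2.0825·B in Cartesian coordinates,
giving P = (0.4734, 0.3984, -0.7856), i.e. latitude -51.77°, longitude 40.08°.

-51.77°, 40.08°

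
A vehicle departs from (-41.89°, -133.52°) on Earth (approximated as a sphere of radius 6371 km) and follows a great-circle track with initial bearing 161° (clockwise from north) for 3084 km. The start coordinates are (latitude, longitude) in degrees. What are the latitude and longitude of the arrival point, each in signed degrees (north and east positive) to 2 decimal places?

Angular distance δ = d/R = 3084/6371 = 0.48407 rad; initial bearing θ = 2.8100 rad.
sin φ₂ = sin φ₁ cos δ + cos φ₁ sin δ cos θ = (-0.6677)(0.8851) + (0.7444)(0.4654)(-0.9455) = -0.9186, so φ₂ = -66.72°.
Δλ = atan2(sin θ sin δ cos φ₁, cos δ − sin φ₁ sin φ₂) = atan2(0.1128, 0.2718) = 22.539°.
λ₂ = -133.520° + 22.539° = -110.98°.

-66.72°, -110.98°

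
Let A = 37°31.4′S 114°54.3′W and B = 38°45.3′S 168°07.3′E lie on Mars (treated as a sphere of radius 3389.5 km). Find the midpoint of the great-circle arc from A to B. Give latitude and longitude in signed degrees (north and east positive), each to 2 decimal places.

-45.09°, -153.01°

Central angle δ = 1.0231 rad. Interpolating on the sphere with fraction f = 0.5:
P = [sin((1−f)δ)·A + sin(fδ)·B] / sin δ = 0.5734·A + 0.5734·B in Cartesian coordinates,
giving P = (-0.6291, -0.3204, -0.7082), i.e. latitude -45.09°, longitude -153.01°.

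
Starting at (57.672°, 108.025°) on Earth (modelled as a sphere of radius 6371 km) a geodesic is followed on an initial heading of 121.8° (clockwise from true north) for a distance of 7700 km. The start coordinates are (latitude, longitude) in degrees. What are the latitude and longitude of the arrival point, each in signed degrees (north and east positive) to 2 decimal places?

2.06°, 160.71°

Angular distance δ = d/R = 7700/6371 = 1.20860 rad; initial bearing θ = 2.1258 rad.
sin φ₂ = sin φ₁ cos δ + cos φ₁ sin δ cos θ = (0.8450)(0.3543) + (0.5348)(0.9351)(-0.5270) = 0.0359, so φ₂ = 2.06°.
Δλ = atan2(sin θ sin δ cos φ₁, cos δ − sin φ₁ sin φ₂) = atan2(0.4250, 0.3240) = 52.680°.
λ₂ = 108.025° + 52.680° = 160.71°.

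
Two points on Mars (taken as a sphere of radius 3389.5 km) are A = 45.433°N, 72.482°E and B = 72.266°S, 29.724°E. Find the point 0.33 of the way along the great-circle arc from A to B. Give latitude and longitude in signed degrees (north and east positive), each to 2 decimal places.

The central angle between A and B is δ = 2.1196 rad.
With f = 0.33, the slerp weights are sin((1−f)δ)/sin δ = 1.1588 and sin(fδ)/sin δ = 0.7546.
Weighted sum of the unit vectors: (1.1588)·(0.2112,0.6692,0.7124) + (0.7546)·(0.2645,0.1510,-0.9525) = (0.4444, 0.8894, 0.1068).
Converting back: φ = atan2(z, √(x²+y²)) = 6.13°, λ = atan2(y, x) = 63.45°.

6.13°, 63.45°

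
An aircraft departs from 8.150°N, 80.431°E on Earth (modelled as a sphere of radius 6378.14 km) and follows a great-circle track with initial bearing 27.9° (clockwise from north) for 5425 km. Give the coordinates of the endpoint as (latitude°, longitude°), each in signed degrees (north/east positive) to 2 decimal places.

48.68°, 112.62°

Angular distance δ = d/R = 5425/6378.14 = 0.85056 rad; initial bearing θ = 0.4869 rad.
sin φ₂ = sin φ₁ cos δ + cos φ₁ sin δ cos θ = (0.1418)(0.6596) + (0.9899)(0.7517)(0.8838) = 0.7511, so φ₂ = 48.68°.
Δλ = atan2(sin θ sin δ cos φ₁, cos δ − sin φ₁ sin φ₂) = atan2(0.3482, 0.5531) = 32.190°.
λ₂ = 80.431° + 32.190° = 112.62°.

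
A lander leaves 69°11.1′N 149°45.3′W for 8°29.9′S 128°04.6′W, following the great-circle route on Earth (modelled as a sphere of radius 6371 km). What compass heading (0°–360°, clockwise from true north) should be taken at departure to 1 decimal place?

Δλ = 21.678° = 0.3784 rad.
y = sin Δλ · cos φ₂ = (0.3694)(0.9890) = 0.3653
x = cos φ₁ sin φ₂ − sin φ₁ cos φ₂ cos Δλ = (0.3554)(-0.1478) − (0.9347)(0.9890)(0.9293) = -0.9116
θ = atan2(y, x) = 158.16°, so the bearing is 158.2°.

158.2°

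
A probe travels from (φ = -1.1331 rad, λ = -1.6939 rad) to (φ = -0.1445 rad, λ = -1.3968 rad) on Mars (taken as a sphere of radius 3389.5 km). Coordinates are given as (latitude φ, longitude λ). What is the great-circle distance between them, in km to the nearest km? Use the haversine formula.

3425 km

Let φ₁ = -1.1331 rad, φ₂ = -0.1445 rad, and Δλ = 0.2971 rad.
Haversine: a = sin²(Δφ/2) + cos φ₁ cos φ₂ sin²(Δλ/2) = 0.2251 + (0.4239)(0.9896)(0.0219) = 0.23426.
Central angle c = 2·arcsin(√a) = 1.01044 rad.
Distance = R·c = 3389.5 × 1.0104 ≈ 3425 km.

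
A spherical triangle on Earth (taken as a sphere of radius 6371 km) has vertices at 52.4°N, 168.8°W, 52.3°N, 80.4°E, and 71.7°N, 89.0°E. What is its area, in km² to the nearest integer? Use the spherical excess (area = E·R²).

Side lengths (central angles): a = 0.3450, b = 0.7788, c = 1.0537 rad; semiperimeter s = 1.0888.
By l'Huilier's theorem, tan(E/4) = √[tan(s/2) tan((s−a)/2) tan((s−b)/2) tan((s−c)/2)], giving spherical excess E = 0.1018 rad.
Area = E·R² = 0.1018 × (6371)² ≈ 4130044 km².

4130044 km²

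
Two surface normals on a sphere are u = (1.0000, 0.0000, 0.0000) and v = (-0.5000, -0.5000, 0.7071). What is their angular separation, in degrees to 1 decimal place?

u·v = -0.5000; |u| = 1.0000, |v| = 1.0000.
cos θ = (u·v)/(|u||v|) = -0.5000, so θ = 120.0°.

120.0°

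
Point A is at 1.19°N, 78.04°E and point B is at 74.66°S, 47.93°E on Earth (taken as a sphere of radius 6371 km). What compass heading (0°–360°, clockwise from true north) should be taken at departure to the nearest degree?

With φ₁ = 0.0208, φ₂ = -1.3031, Δλ = -0.5255 rad, the forward-azimuth formula gives
θ = atan2( sin Δλ cos φ₂ , cos φ₁ sin φ₂ − sin φ₁ cos φ₂ cos Δλ ) = atan2(-0.1327, -0.9689) = -172.20°.
Adding 360° brings this into [0°, 360°): 188°.

188°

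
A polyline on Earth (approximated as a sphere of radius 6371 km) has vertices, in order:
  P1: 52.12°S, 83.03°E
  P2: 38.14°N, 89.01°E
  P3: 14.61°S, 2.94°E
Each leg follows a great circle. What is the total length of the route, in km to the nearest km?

20722 km

Leg P1→P2: central angle 1.5780 rad, distance 10053.2 km.
Leg P2→P3: central angle 1.6746 rad, distance 10668.9 km.
Total: 10053.2 + 10668.9 ≈ 20722 km.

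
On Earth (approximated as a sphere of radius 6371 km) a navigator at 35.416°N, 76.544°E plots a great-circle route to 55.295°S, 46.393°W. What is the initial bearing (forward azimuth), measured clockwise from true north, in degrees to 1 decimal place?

224.2°

Δλ = -122.937° = -2.1457 rad.
y = sin Δλ · cos φ₂ = (-0.8393)(0.5694) = -0.4778
x = cos φ₁ sin φ₂ − sin φ₁ cos φ₂ cos Δλ = (0.8150)(-0.8221) − (0.5795)(0.5694)(-0.5437) = -0.4906
θ = atan2(y, x) = -135.75°; adding 360° gives 224.2°.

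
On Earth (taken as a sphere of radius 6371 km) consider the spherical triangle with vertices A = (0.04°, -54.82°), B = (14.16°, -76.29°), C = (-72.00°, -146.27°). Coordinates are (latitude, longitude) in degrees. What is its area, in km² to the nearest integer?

Side lengths (central angles): a = 1.7012, b = 1.5793, c = 0.4452 rad; semiperimeter s = 1.8629.
By l'Huilier's theorem, tan(E/4) = √[tan(s/2) tan((s−a)/2) tan((s−b)/2) tan((s−c)/2)], giving spherical excess E = 0.4599 rad.
Area = E·R² = 0.4599 × (6371)² ≈ 18666113 km².

18666113 km²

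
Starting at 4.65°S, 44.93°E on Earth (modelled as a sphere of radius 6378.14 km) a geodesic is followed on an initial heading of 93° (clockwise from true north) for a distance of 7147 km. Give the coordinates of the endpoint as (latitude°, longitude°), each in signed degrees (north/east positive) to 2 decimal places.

-4.72°, 109.37°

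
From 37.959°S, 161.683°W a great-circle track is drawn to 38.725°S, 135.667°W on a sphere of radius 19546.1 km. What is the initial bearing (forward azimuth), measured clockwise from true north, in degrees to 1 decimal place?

100.3°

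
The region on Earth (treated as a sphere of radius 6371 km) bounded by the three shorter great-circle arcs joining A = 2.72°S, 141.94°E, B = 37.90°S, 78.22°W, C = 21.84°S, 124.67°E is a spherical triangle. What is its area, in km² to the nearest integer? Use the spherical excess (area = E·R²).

30193570 km²

Side lengths (central angles): a = 2.0334, b = 0.4440, c = 2.1812 rad; semiperimeter s = 2.3293.
By l'Huilier's theorem, tan(E/4) = √[tan(s/2) tan((s−a)/2) tan((s−b)/2) tan((s−c)/2)], giving spherical excess E = 0.7439 rad.
Area = E·R² = 0.7439 × (6371)² ≈ 30193570 km².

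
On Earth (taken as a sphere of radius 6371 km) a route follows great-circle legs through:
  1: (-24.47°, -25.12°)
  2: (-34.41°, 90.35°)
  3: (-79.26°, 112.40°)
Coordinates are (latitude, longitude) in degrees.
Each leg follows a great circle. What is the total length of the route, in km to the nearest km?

Leg 1→2: central angle 1.6598 rad, distance 10574.3 km.
Leg 2→3: central angle 0.7986 rad, distance 5087.9 km.
Total: 10574.3 + 5087.9 ≈ 15662 km.

15662 km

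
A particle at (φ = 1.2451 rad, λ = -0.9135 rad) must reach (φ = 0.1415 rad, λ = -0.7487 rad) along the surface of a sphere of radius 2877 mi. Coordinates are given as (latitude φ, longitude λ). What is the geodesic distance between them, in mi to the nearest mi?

3189 mi

In radians: φ₁ = 1.2451, φ₂ = 0.1415, Δλ = 9.442° = 0.1648 rad.
cos c = sin φ₁ sin φ₂ + cos φ₁ cos φ₂ cos Δλ = (0.9474)(0.1410) + (0.3200)(0.9900)(0.9865) = 0.44609,
so c = arccos(0.44609) = 1.10840 rad.
Distance = R·c = 2877 × 1.1084 ≈ 3189 mi.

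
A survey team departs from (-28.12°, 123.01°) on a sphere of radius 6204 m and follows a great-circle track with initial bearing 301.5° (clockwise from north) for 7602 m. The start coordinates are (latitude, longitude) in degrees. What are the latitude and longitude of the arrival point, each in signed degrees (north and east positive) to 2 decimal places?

15.90°, 66.48°

Angular distance δ = d/R = 7602/6204 = 1.22534 rad; initial bearing θ = 5.2622 rad.
sin φ₂ = sin φ₁ cos δ + cos φ₁ sin δ cos θ = (-0.4713)(0.3386) + (0.8820)(0.9409)(0.5225) = 0.2740, so φ₂ = 15.90°.
Δλ = atan2(sin θ sin δ cos φ₁, cos δ − sin φ₁ sin φ₂) = atan2(-0.7076, 0.4678) = -56.532°.
λ₂ = 123.010° − 56.532° = 66.48°.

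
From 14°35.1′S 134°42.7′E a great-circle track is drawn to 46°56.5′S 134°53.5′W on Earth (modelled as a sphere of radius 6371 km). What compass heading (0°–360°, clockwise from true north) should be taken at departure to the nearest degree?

136°

Δλ = 90.397° = 1.5777 rad.
y = sin Δλ · cos φ₂ = (1.0000)(0.6827) = 0.6827
x = cos φ₁ sin φ₂ − sin φ₁ cos φ₂ cos Δλ = (0.9678)(-0.7307) − (-0.2518)(0.6827)(-0.0069) = -0.7083
θ = atan2(y, x) = 136.05°, so the bearing is 136°.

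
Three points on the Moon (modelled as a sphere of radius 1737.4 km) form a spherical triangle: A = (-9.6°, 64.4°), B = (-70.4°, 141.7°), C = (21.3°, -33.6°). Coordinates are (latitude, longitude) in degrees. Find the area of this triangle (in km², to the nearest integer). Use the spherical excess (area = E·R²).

6554452 km²

Side lengths (central angles): a = 2.2832, b = 1.7604, c = 1.3389 rad; semiperimeter s = 2.6913.
By l'Huilier's theorem, tan(E/4) = √[tan(s/2) tan((s−a)/2) tan((s−b)/2) tan((s−c)/2)], giving spherical excess E = 2.1714 rad.
Area = E·R² = 2.1714 × (1737.4)² ≈ 6554452 km².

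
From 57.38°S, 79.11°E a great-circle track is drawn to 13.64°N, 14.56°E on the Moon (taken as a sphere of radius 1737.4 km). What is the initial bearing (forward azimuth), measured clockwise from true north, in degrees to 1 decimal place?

Δλ = -64.550° = -1.1266 rad.
y = sin Δλ · cos φ₂ = (-0.9030)(0.9718) = -0.8775
x = cos φ₁ sin φ₂ − sin φ₁ cos φ₂ cos Δλ = (0.5391)(0.2358) − (-0.8423)(0.9718)(0.4297) = 0.4789
θ = atan2(y, x) = -61.38°; adding 360° gives 298.6°.

298.6°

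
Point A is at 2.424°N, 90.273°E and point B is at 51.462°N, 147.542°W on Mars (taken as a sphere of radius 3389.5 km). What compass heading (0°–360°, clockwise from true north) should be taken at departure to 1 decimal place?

33.5°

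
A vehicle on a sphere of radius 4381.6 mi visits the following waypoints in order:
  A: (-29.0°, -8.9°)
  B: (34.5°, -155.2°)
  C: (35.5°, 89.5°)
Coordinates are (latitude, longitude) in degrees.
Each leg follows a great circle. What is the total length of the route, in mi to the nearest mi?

Leg A→B: central angle 2.6347 rad, distance 11544.3 mi.
Leg B→C: central angle 1.5286 rad, distance 6697.7 mi.
Total: 11544.3 + 6697.7 ≈ 18242 mi.

18242 mi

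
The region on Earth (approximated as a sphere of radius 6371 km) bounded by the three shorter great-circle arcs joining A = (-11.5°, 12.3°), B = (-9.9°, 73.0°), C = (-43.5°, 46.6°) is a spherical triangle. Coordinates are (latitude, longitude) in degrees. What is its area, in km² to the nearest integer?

12055991 km²

Side lengths (central angles): a = 0.7099, b = 0.7606, c = 1.0395 rad; semiperimeter s = 1.2550.
By l'Huilier's theorem, tan(E/4) = √[tan(s/2) tan((s−a)/2) tan((s−b)/2) tan((s−c)/2)], giving spherical excess E = 0.2970 rad.
Area = E·R² = 0.2970 × (6371)² ≈ 12055991 km².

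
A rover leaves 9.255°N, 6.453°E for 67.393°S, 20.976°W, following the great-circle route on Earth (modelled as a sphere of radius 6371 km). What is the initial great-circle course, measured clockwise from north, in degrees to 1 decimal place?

190.4°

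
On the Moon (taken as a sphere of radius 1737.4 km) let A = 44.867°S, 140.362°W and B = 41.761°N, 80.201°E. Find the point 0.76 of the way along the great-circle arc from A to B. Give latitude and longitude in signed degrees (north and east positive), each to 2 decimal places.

22.79°, 117.17°

Central angle δ = 2.6290 rad. Interpolating on the sphere with fraction f = 0.76:
P = [sin((1−f)δ)·A + sin(fδ)·B] / sin δ = 1.2029·A + 1.8558·B in Cartesian coordinates,
giving P = (-0.4209, 0.8202, 0.3874), i.e. latitude 22.79°, longitude 117.17°.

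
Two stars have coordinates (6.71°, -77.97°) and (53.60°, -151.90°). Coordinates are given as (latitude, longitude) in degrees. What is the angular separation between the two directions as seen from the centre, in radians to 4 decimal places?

1.3107 rad

With latitudes φ₁ = 6.710°, φ₂ = 53.600° and longitude difference Δλ = -73.930°:
Haversine: a = sin²(Δφ/2) + cos φ₁ cos φ₂ sin²(Δλ/2) = 0.1583 + (0.9932)(0.5934)(0.3616) = 0.37141.
Central angle c = 2·arcsin(√a) = 1.31069 rad.
So the angular separation is 1.3107 rad.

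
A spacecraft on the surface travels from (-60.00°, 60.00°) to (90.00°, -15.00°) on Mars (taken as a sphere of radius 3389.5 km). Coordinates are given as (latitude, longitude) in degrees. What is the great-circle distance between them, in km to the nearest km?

8874 km

In radians: φ₁ = -1.0472, φ₂ = 1.5708, Δλ = -75.000° = -1.3090 rad.
cos c = sin φ₁ sin φ₂ + cos φ₁ cos φ₂ cos Δλ = (-0.8660)(1.0000) + (0.5000)(0.0000)(0.2588) = -0.86603,
so c = arccos(-0.86603) = 2.61799 rad.
Distance = R·c = 3389.5 × 2.6180 ≈ 8874 km.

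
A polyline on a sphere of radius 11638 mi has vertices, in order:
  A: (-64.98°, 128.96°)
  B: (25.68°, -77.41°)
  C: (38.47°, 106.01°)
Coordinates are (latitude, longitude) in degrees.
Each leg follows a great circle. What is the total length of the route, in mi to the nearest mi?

51391 mi

Leg A→B: central angle 2.3953 rad, distance 27875.9 mi.
Leg B→C: central angle 2.0206 rad, distance 23515.4 mi.
Total: 27875.9 + 23515.4 ≈ 51391 mi.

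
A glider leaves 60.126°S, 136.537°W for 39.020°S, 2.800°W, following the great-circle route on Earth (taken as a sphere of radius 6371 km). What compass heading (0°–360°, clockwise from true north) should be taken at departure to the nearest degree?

With φ₁ = -1.0494, φ₂ = -0.6810, Δλ = 2.3342 rad, the forward-azimuth formula gives
θ = atan2( sin Δλ cos φ₂ , cos φ₁ sin φ₂ − sin φ₁ cos φ₂ cos Δλ ) = atan2(0.5613, -0.7794) = 144.24°.
So the initial bearing is 144°.

144°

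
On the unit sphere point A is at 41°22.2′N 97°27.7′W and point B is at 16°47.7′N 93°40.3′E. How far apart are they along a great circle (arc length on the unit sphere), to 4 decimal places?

2.1106

In radians: φ₁ = 0.7220, φ₂ = 0.2931, Δλ = -168.867° = -2.9473 rad.
cos c = sin φ₁ sin φ₂ + cos φ₁ cos φ₂ cos Δλ = (0.6609)(0.2889) + (0.7505)(0.9573)(-0.9812) = -0.51395,
so c = arccos(-0.51395) = 2.11058 rad.
On the unit sphere the arc length equals the central angle: 2.1106.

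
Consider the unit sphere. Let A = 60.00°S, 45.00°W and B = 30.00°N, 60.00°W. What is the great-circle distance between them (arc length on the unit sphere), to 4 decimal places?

In radians: φ₁ = -1.0472, φ₂ = 0.5236, Δλ = -15.000° = -0.2618 rad.
Haversine: a = sin²(Δφ/2) + cos φ₁ cos φ₂ sin²(Δλ/2) = 0.5000 + (0.5000)(0.8660)(0.0170) = 0.50738.
Central angle c = 2·arcsin(√a) = 1.58555 rad.
On the unit sphere the arc length equals the central angle: 1.5856.

1.5856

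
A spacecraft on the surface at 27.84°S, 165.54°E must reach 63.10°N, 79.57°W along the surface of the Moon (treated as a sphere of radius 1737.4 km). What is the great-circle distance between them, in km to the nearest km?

3814 km

In radians: φ₁ = -0.4859, φ₂ = 1.1013, Δλ = 114.890° = 2.0052 rad.
Haversine: a = sin²(Δφ/2) + cos φ₁ cos φ₂ sin²(Δλ/2) = 0.5082 + (0.8843)(0.4524)(0.7104) = 0.79243.
Central angle c = 2·arcsin(√a) = 2.19549 rad.
Distance = R·c = 1737.4 × 2.1955 ≈ 3814 km.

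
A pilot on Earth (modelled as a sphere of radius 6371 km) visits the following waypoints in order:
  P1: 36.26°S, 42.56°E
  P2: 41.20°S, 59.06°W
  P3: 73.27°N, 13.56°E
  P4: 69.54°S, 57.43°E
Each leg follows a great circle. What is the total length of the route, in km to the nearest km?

38310 km

Leg P1→P2: central angle 1.3001 rad, distance 8283.1 km.
Leg P2→P3: central angle 2.1726 rad, distance 13841.5 km.
Leg P3→P4: central angle 2.5405 rad, distance 16185.5 km.
Total: 8283.1 + 13841.5 + 16185.5 ≈ 38310 km.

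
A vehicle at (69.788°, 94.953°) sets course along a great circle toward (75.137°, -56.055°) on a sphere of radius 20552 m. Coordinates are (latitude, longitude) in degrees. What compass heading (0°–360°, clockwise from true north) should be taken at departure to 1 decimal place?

With φ₁ = 1.2180, φ₂ = 1.3114, Δλ = -2.6356 rad, the forward-azimuth formula gives
θ = atan2( sin Δλ cos φ₂ , cos φ₁ sin φ₂ − sin φ₁ cos φ₂ cos Δλ ) = atan2(-0.1243, 0.5445) = -12.86°.
Adding 360° brings this into [0°, 360°): 347.1°.

347.1°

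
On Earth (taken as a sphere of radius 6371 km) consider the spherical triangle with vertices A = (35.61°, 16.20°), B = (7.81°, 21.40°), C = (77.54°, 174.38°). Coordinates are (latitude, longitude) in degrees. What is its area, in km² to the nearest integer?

4328103 km²

Side lengths (central angles): a = 1.6286, b = 1.1530, c = 0.4923 rad; semiperimeter s = 1.6369.
By l'Huilier's theorem, tan(E/4) = √[tan(s/2) tan((s−a)/2) tan((s−b)/2) tan((s−c)/2)], giving spherical excess E = 0.1066 rad.
Area = E·R² = 0.1066 × (6371)² ≈ 4328103 km².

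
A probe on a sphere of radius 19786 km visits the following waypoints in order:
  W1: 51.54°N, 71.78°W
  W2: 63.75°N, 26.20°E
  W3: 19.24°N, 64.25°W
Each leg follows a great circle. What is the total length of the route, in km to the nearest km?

41921 km

Leg W1→W2: central angle 0.8445 rad, distance 16709.4 km.
Leg W2→W3: central angle 1.2742 rad, distance 25211.4 km.
Total: 16709.4 + 25211.4 ≈ 41921 km.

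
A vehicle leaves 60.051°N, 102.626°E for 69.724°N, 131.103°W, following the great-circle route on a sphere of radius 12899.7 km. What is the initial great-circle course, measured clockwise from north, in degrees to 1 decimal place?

Δλ = 126.271° = 2.2038 rad.
y = sin Δλ · cos φ₂ = (0.8062)(0.3465) = 0.2794
x = cos φ₁ sin φ₂ − sin φ₁ cos φ₂ cos Δλ = (0.4992)(0.9380) − (0.8665)(0.3465)(-0.5916) = 0.6459
θ = atan2(y, x) = 23.39°, so the bearing is 23.4°.

23.4°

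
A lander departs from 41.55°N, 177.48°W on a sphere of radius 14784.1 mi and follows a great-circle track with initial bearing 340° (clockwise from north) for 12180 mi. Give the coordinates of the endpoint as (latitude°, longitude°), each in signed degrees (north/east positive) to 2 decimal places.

Angular distance δ = d/R = 12180/14784.1 = 0.82386 rad; initial bearing θ = 5.9341 rad.
sin φ₂ = sin φ₁ cos δ + cos φ₁ sin δ cos θ = (0.6633)(0.6794) + (0.7484)(0.7338)(0.9397) = 0.9666, so φ₂ = 75.16°.
Δλ = atan2(sin θ sin δ cos φ₁, cos δ − sin φ₁ sin φ₂) = atan2(-0.1878, 0.0382) = -78.490°.
λ₂ = -177.480° − 78.490° = -255.97° → 104.03° after wrapping to (−180°, 180°].

75.16°, 104.03°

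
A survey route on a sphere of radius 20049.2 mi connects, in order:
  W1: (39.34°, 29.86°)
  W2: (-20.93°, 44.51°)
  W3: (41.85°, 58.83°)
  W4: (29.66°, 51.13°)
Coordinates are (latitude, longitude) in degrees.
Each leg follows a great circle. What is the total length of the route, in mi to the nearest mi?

48869 mi

Leg W1→W2: central angle 1.0788 rad, distance 21628.1 mi.
Leg W2→W3: central angle 1.1199 rad, distance 22452.7 mi.
Leg W3→W4: central angle 0.2388 rad, distance 4788.3 mi.
Total: 21628.1 + 22452.7 + 4788.3 ≈ 48869 mi.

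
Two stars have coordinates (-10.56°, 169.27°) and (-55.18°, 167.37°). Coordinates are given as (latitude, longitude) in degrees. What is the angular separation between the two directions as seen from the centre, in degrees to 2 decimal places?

44.65°

With latitudes φ₁ = -10.560°, φ₂ = -55.180° and longitude difference Δλ = -1.900°:
Haversine: a = sin²(Δφ/2) + cos φ₁ cos φ₂ sin²(Δλ/2) = 0.1441 + (0.9831)(0.5710)(0.0003) = 0.14426.
Central angle c = 2·arcsin(√a) = 0.77921 rad.
So the angular separation is 44.65°.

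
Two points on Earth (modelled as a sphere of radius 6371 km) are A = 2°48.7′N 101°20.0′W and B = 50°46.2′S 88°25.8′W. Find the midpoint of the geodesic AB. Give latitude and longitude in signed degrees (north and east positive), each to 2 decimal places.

The central angle between A and B is δ = 0.9549 rad.
With f = 0.5, the slerp weights are sin((1−f)δ)/sin δ = 0.5629 and sin(fδ)/sin δ = 0.5629.
Weighted sum of the unit vectors: (0.5629)·(-0.1963,-0.9793,0.0491) + (0.5629)·(0.0173,-0.6322,-0.7746) = (-0.1007, -0.9072, -0.4085).
Converting back: φ = atan2(z, √(x²+y²)) = -24.11°, λ = atan2(y, x) = -96.34°.

-24.11°, -96.34°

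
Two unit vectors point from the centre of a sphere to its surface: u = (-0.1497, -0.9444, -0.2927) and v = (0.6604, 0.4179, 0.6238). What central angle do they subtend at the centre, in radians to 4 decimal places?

2.3133 rad

u·v = -0.6761; |u| = 1.0000, |v| = 0.9999.
cos θ = (u·v)/(|u||v|) = -0.6762, so θ = 2.3133 rad.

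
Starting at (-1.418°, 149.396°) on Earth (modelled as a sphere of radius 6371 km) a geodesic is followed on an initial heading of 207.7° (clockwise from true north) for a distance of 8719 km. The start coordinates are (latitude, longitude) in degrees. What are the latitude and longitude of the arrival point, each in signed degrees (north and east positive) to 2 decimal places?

-60.70°, 80.89°

Angular distance δ = d/R = 8719/6371 = 1.36854 rad; initial bearing θ = 3.6250 rad.
sin φ₂ = sin φ₁ cos δ + cos φ₁ sin δ cos θ = (-0.0247)(0.2009) + (0.9997)(0.9796)(-0.8854) = -0.8721, so φ₂ = -60.70°.
Δλ = atan2(sin θ sin δ cos φ₁, cos δ − sin φ₁ sin φ₂) = atan2(-0.4552, 0.1793) = -68.503°.
λ₂ = 149.396° − 68.503° = 80.89°.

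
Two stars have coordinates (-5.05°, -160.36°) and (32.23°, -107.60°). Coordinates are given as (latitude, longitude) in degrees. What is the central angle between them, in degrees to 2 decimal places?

62.42°

In radians: φ₁ = -0.0881, φ₂ = 0.5625, Δλ = 52.760° = 0.9208 rad.
cos c = sin φ₁ sin φ₂ + cos φ₁ cos φ₂ cos Δλ = (-0.0880)(0.5333) + (0.9961)(0.8459)(0.6052) = 0.46298,
so c = arccos(0.46298) = 1.08945 rad.
So the angular separation is 62.42°.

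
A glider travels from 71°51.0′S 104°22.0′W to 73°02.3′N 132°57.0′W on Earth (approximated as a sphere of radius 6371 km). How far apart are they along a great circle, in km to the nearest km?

In radians: φ₁ = -1.2540, φ₂ = 1.2748, Δλ = -28.583° = -0.4989 rad.
Haversine: a = sin²(Δφ/2) + cos φ₁ cos φ₂ sin²(Δλ/2) = 0.9090 + (0.3115)(0.2917)(0.0609) = 0.91455.
Central angle c = 2·arcsin(√a) = 2.54831 rad.
Distance = R·c = 6371 × 2.5483 ≈ 16235 km.

16235 km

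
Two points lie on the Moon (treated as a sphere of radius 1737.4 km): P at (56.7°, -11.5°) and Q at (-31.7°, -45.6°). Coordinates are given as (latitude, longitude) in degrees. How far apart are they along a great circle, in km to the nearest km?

With latitudes φ₁ = 56.700°, φ₂ = -31.700° and longitude difference Δλ = -34.100°:
Haversine: a = sin²(Δφ/2) + cos φ₁ cos φ₂ sin²(Δλ/2) = 0.4860 + (0.5490)(0.8508)(0.0860) = 0.52620.
Central angle c = 2·arcsin(√a) = 1.62321 rad.
Distance = R·c = 1737.4 × 1.6232 ≈ 2820 km.

2820 km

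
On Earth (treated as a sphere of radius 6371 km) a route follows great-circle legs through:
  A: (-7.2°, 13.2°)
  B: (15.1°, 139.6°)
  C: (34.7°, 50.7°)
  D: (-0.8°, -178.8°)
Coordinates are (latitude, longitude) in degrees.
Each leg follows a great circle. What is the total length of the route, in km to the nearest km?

36732 km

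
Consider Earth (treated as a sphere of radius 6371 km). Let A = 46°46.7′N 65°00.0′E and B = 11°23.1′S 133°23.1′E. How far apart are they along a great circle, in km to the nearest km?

9347 km

With latitudes φ₁ = 46.778°, φ₂ = -11.385° and longitude difference Δλ = 68.385°:
cos c = sin φ₁ sin φ₂ + cos φ₁ cos φ₂ cos Δλ = (0.7287)(-0.1974) + (0.6848)(0.9803)(0.3684) = 0.10346,
so c = arccos(0.10346) = 1.46716 rad.
Distance = R·c = 6371 × 1.4672 ≈ 9347 km.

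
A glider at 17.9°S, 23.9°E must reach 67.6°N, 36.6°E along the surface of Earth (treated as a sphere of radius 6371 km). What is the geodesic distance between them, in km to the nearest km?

9564 km

With latitudes φ₁ = -17.900°, φ₂ = 67.600° and longitude difference Δλ = 12.700°:
cos c = sin φ₁ sin φ₂ + cos φ₁ cos φ₂ cos Δλ = (-0.3074)(0.9245) + (0.9516)(0.3811)(0.9755) = 0.06959,
so c = arccos(0.06959) = 1.50115 rad.
Distance = R·c = 6371 × 1.5012 ≈ 9564 km.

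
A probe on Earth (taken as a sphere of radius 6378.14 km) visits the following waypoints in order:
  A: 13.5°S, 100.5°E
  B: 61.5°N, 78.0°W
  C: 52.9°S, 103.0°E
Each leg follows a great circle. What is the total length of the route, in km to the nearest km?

33771 km

Leg A→B: central angle 2.3036 rad, distance 14692.8 km.
Leg B→C: central angle 2.9912 rad, distance 19078.3 km.
Total: 14692.8 + 19078.3 ≈ 33771 km.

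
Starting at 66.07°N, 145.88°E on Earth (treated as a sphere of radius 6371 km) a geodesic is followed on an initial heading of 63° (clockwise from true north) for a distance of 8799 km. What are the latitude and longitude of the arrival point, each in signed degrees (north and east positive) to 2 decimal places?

20.68°, -103.40°

Angular distance δ = d/R = 8799/6371 = 1.38110 rad; initial bearing θ = 1.0996 rad.
sin φ₂ = sin φ₁ cos δ + cos φ₁ sin δ cos θ = (0.9140)(0.1886) + (0.4056)(0.9821)(0.4540) = 0.3532, so φ₂ = 20.68°.
Δλ = atan2(sin θ sin δ cos φ₁, cos δ − sin φ₁ sin φ₂) = atan2(0.3549, -0.1343) = 110.723°.
λ₂ = 145.880° + 110.723° = 256.60° → -103.40° after wrapping to (−180°, 180°].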